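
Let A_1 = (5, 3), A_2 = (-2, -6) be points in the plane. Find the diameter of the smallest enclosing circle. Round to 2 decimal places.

The smallest circle enclosing two points has them as diameter endpoints.
Centre = midpoint = (1.5, -1.5); r² = |A_1A_2|²/4 = 130/4 = 32.5.
Diameter = 2r = 2√(32.5) ≈ 11.40.

11.40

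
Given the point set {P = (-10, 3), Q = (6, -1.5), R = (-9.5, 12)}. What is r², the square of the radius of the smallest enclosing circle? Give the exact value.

Side lengths²: PQ² = 276.25, PR² = 81.25, QR² = 422.5.
Since QR² = 422.5 ≥ 276.25 + 81.25 = 357.5, the angle opposite QR is not acute, so the smallest enclosing circle has QR as diameter.
Centre = midpoint of QR = (-1.75, 5.25), r² = 422.5/4 = 105.625.

105.625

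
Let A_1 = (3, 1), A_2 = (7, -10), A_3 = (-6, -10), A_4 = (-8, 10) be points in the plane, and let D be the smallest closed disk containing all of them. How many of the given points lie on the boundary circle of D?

A smallest enclosing disk is always determined by at most three of the input points on its boundary.
The farthest pair is A_2–A_4 with squared distance 625. The circle on this segment as diameter has centre (-0.5, 0) and r² = 625/4 = 156.25.
Check A_1: distance² to centre = 13.25 ≤ 156.25, so it lies inside.
All remaining points lie in this disk, and no smaller disk contains both endpoints, so this is the minimum enclosing circle.
The points at distance exactly r from the centre are A_2, A_4 — 2 points.

2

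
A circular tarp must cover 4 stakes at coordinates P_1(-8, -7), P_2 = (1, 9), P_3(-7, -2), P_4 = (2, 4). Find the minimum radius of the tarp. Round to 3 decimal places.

9.179

The minimum enclosing circle of a finite set is fixed by two of the points (as a diameter) or three (as a circumcircle).
The farthest pair is P_1–P_2 with squared distance 337. The circle on this segment as diameter has centre (-3.5, 1) and r² = 337/4 = 84.25.
Check P_3: distance² to centre = 21.25 ≤ 84.25, so it lies inside.
All remaining points lie in this disk, and no smaller disk contains both endpoints, so this is the minimum enclosing circle.
r = √(84.25) ≈ 9.179.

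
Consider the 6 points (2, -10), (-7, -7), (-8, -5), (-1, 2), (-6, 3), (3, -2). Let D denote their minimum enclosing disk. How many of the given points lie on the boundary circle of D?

By Welzl's lemma the MEC is supported by two points (diametrically opposite) or three points (on a circumcircle).
The farthest pair is (2, -10)–(-6, 3) with squared distance 233. The circle on this segment as diameter has centre (-2, -3.5) and r² = 233/4 = 58.25.
Check (-7, -7): distance² to centre = 37.25 ≤ 58.25, so it lies inside.
All remaining points lie in this disk, and no smaller disk contains both endpoints, so this is the minimum enclosing circle.
The points at distance exactly r from the centre are (2, -10), (-6, 3) — 2 points.

2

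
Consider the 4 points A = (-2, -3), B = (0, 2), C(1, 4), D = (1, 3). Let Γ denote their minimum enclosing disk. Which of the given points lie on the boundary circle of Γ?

A, C

By Welzl's lemma the MEC is supported by two points (diametrically opposite) or three points (on a circumcircle).
The farthest pair is A–C with squared distance 58. The circle on this segment as diameter has centre (-0.5, 0.5) and r² = 58/4 = 14.5.
Check B: distance² to centre = 2.5 ≤ 14.5, so it lies inside.
All remaining points lie in this disk, and no smaller disk contains both endpoints, so this is the minimum enclosing circle.
The points at distance exactly r from the centre are A, C — 2 points.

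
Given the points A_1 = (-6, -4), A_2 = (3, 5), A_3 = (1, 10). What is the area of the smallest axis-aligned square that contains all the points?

The bounding box has width 9 and height 14.
An axis-aligned square enclosing the set must have side ≥ max(width, height).
So the minimum side is max(9, 14) = 14.
Area = 14² = 196.

196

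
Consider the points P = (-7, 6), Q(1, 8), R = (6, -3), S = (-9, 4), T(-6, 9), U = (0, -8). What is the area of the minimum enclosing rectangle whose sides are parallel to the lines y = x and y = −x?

In coordinates u = x + y, v = x − y the rectangle is axis-aligned; the map (x,y)→(u,v) scales areas by 2.
u-values: -1, 9, 3, -5, 3, -8; range = 9 − (-8) = 17.
v-values: -13, -7, 9, -13, -15, 8; range = 9 − (-15) = 24.
Area = (17 × 24) / 2 = 204.

204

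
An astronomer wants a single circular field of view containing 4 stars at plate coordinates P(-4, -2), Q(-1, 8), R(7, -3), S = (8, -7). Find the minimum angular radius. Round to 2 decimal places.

By Welzl's lemma the MEC is supported by two points (diametrically opposite) or three points (on a circumcircle).
The farthest pair is Q–S with squared distance 306. The circle on this segment as diameter has centre (3.5, 0.5) and r² = 306/4 = 76.5.
Check P: distance² to centre = 62.5 ≤ 76.5, so it lies inside.
All remaining points lie in this disk, and no smaller disk contains both endpoints, so this is the minimum enclosing circle.
r = √(76.5) ≈ 8.75.

8.75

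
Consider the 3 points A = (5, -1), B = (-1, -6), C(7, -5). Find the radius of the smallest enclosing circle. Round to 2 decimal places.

Side lengths²: AB² = 61, AC² = 20, BC² = 65.
Since BC² = 65 < 61 + 20 = 81, the triangle is acute, so the smallest enclosing circle is the circumcircle.
Circumcentre = (49/17, -155/34), r² = 19825/1156.
r = √(19825/1156) ≈ 4.14.

4.14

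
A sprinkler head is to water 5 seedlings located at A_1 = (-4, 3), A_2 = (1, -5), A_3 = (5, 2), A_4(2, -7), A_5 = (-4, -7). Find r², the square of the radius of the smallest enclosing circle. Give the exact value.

By Welzl's lemma the MEC is supported by two points (diametrically opposite) or three points (on a circumcircle).
The minimum enclosing circle is determined by three boundary points: A_1, A_3, A_5.
Their circumcentre is (0, -2) with r² = 41.
The farthest remaining point A_4 is at distance² 29 ≤ 41.

41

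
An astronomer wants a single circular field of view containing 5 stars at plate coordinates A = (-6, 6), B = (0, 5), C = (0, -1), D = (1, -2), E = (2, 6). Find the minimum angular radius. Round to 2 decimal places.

5.36

By Welzl's lemma the MEC is supported by two points (diametrically opposite) or three points (on a circumcircle).
The minimum enclosing circle is determined by three boundary points: A, D, E.
Their circumcentre is (-2, 2.4375) with r² = 28.69140625.
The farthest remaining point C is at distance² 15.81640625 ≤ 28.69140625.
r = √(28.69140625) ≈ 5.36.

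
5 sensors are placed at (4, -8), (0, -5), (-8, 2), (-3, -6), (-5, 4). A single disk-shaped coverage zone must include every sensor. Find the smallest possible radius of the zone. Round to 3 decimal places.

7.810

The minimum enclosing circle of a finite set is fixed by two of the points (as a diameter) or three (as a circumcircle).
The farthest pair is (4, -8)–(-8, 2) with squared distance 244. The circle on this segment as diameter has centre (-2, -3) and r² = 244/4 = 61.
Check (0, -5): distance² to centre = 8 ≤ 61, so it lies inside.
All remaining points lie in this disk, and no smaller disk contains both endpoints, so this is the minimum enclosing circle.
r = √61 ≈ 7.810.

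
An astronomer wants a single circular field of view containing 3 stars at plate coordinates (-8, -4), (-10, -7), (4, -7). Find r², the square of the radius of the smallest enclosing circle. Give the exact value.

Call the three points A, B, C in the order given.
Side lengths²: AB² = 13, AC² = 153, BC² = 196.
Since BC² = 196 ≥ 153 + 13 = 166, the angle opposite BC is not acute, so the smallest enclosing circle has BC as diameter.
Centre = midpoint of BC = (-3, -7), r² = 196/4 = 49.

49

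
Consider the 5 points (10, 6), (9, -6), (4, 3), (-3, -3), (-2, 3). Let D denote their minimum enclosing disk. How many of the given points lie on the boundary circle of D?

3

The minimum enclosing circle is determined by three boundary points: (10, 6), (9, -6), (-3, -3).
Their circumcentre is (415/98, 43/98) with r² = 308125/4802.
The farthest remaining point (-2, 3) is at distance² 218161/4802 ≤ 308125/4802.
The points at distance exactly r from the centre are (10, 6), (9, -6), (-3, -3) — 3 points.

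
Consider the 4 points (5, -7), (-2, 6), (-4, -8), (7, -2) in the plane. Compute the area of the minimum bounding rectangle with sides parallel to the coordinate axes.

154

x ranges over [-4, 7], width 11.
y ranges over [-8, 6], height 14.
Area = 11 × 14 = 154.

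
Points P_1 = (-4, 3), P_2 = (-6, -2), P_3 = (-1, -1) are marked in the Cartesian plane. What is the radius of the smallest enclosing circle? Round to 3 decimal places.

Side lengths²: P_1P_2² = 29, P_1P_3² = 25, P_2P_3² = 26.
Since P_1P_2² = 29 < 26 + 25 = 51, the triangle is acute, so the smallest enclosing circle is the circumcircle.
Circumcentre = (-175/46, 1/46), r² = 9425/1058.
r = √(9425/1058) ≈ 2.985.

2.985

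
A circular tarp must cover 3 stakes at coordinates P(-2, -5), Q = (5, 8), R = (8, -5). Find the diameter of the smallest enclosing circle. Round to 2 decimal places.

Side lengths²: PQ² = 218, PR² = 100, QR² = 178.
Since PQ² = 218 < 178 + 100 = 278, the triangle is acute, so the smallest enclosing circle is the circumcircle.
Circumcentre = (3, 9/13), r² = 9701/169.
Diameter = 2r = 2√(9701/169) ≈ 15.15.

15.15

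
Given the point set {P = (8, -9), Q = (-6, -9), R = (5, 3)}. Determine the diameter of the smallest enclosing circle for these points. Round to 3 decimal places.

16.780

Side lengths²: PQ² = 196, PR² = 153, QR² = 265.
Since QR² = 265 < 196 + 153 = 349, the triangle is acute, so the smallest enclosing circle is the circumcircle.
Circumcentre = (1, -4.375), r² = 70.390625.
Diameter = 2r = 2√(70.390625) ≈ 16.780.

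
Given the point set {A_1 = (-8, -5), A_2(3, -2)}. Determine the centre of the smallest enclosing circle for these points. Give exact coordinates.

The smallest circle enclosing two points has them as diameter endpoints.
Centre = midpoint = (-2.5, -3.5); r² = |A_1A_2|²/4 = 130/4 = 32.5.
Centre = (-2.5, -3.5).

(-2.5, -3.5)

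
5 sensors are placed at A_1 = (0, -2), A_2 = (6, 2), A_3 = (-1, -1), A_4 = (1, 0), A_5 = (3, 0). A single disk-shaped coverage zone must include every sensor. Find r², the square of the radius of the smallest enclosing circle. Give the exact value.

14.5

By Welzl's lemma the MEC is supported by two points (diametrically opposite) or three points (on a circumcircle).
The farthest pair is A_2–A_3 with squared distance 58. The circle on this segment as diameter has centre (2.5, 0.5) and r² = 58/4 = 14.5.
Check A_1: distance² to centre = 12.5 ≤ 14.5, so it lies inside.
All remaining points lie in this disk, and no smaller disk contains both endpoints, so this is the minimum enclosing circle.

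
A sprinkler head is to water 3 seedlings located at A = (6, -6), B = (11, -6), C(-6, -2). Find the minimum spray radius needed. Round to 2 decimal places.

Side lengths²: AB² = 25, AC² = 160, BC² = 305.
Since BC² = 305 ≥ 160 + 25 = 185, the angle opposite BC is not acute, so the smallest enclosing circle has BC as diameter.
Centre = midpoint of BC = (2.5, -4), r² = 305/4 = 76.25.
r = √(76.25) ≈ 8.73.

8.73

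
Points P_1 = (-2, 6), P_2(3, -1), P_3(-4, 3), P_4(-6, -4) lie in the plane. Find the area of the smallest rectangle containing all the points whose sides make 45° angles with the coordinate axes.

84

In coordinates u = x + y, v = x − y the rectangle is axis-aligned; the map (x,y)→(u,v) scales areas by 2.
u-values: 4, 2, -1, -10; range = 4 − (-10) = 14.
v-values: -8, 4, -7, -2; range = 4 − (-8) = 12.
Area = (14 × 12) / 2 = 84.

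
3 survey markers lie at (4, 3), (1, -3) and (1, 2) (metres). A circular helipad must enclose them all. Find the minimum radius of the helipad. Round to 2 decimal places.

3.35

Call the three points A, B, C in the order given.
Side lengths²: AB² = 45, AC² = 10, BC² = 25.
Since AB² = 45 ≥ 25 + 10 = 35, the angle opposite AB is not acute, so the smallest enclosing circle has AB as diameter.
Centre = midpoint of AB = (2.5, 0), r² = 45/4 = 11.25.
r = √(11.25) ≈ 3.35.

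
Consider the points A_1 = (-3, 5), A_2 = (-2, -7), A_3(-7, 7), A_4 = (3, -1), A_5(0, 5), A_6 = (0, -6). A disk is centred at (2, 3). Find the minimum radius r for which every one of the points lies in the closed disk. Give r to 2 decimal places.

10.77

The required radius is the distance from (2, 3) to the farthest point.
Squared distances: 29, 116, 97, 17, 8, 85.
Maximum is 116, attained at A_2.
r = √116 ≈ 10.77.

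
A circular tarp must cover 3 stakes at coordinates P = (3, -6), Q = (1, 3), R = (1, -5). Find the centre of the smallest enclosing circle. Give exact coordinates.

(2, -1.5)

Side lengths²: PQ² = 85, PR² = 5, QR² = 64.
Since PQ² = 85 ≥ 64 + 5 = 69, the angle opposite PQ is not acute, so the smallest enclosing circle has PQ as diameter.
Centre = midpoint of PQ = (2, -1.5), r² = 85/4 = 21.25.
Centre = (2, -1.5).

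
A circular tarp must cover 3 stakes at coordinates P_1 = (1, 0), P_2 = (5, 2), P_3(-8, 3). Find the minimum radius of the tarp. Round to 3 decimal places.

6.519

Side lengths²: P_1P_2² = 20, P_1P_3² = 90, P_2P_3² = 170.
Since P_2P_3² = 170 ≥ 90 + 20 = 110, the angle opposite P_2P_3 is not acute, so the smallest enclosing circle has P_2P_3 as diameter.
Centre = midpoint of P_2P_3 = (-1.5, 2.5), r² = 170/4 = 42.5.
r = √(42.5) ≈ 6.519.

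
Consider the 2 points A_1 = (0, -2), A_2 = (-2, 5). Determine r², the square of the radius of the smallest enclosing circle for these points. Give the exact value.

13.25

The smallest circle enclosing two points has them as diameter endpoints.
Centre = midpoint = (-1, 1.5); r² = |A_1A_2|²/4 = 53/4 = 13.25.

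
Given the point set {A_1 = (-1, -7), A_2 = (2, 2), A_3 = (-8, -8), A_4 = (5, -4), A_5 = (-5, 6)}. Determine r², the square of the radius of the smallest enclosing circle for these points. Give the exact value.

37925/578

The minimum enclosing circle is determined by three boundary points: A_3, A_4, A_5.
Their circumcentre is (-95/34, -61/34) with r² = 37925/578.
The farthest remaining point A_2 is at distance² 21605/578 ≤ 37925/578.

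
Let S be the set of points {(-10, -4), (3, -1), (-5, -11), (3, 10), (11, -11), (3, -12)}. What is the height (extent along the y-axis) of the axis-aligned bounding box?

max y = 10, min y = -12, so height = 22.

22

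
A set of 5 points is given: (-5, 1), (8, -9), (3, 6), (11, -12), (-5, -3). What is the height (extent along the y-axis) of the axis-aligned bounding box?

18

max y = 6, min y = -12, so height = 18.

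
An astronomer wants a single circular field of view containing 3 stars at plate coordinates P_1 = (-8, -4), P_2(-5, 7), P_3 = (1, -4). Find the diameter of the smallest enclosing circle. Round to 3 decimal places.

Side lengths²: P_1P_2² = 130, P_1P_3² = 81, P_2P_3² = 157.
Since P_2P_3² = 157 < 130 + 81 = 211, the triangle is acute, so the smallest enclosing circle is the circumcircle.
Circumcentre = (-3.5, 15/22), r² = 10205/242.
Diameter = 2r = 2√(10205/242) ≈ 12.988.

12.988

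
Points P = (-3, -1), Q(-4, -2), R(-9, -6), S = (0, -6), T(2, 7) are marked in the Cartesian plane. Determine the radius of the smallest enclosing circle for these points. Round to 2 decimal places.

A smallest enclosing disk is always determined by at most three of the input points on its boundary.
The farthest pair is R–T with squared distance 290. The circle on this segment as diameter has centre (-3.5, 0.5) and r² = 290/4 = 72.5.
Check P: distance² to centre = 2.5 ≤ 72.5, so it lies inside.
All remaining points lie in this disk, and no smaller disk contains both endpoints, so this is the minimum enclosing circle.
r = √(72.5) ≈ 8.51.

8.51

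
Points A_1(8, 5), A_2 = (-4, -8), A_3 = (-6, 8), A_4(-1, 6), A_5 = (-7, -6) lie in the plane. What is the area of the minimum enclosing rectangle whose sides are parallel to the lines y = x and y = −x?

In coordinates u = x + y, v = x − y the rectangle is axis-aligned; the map (x,y)→(u,v) scales areas by 2.
u-values: 13, -12, 2, 5, -13; range = 13 − (-13) = 26.
v-values: 3, 4, -14, -7, -1; range = 4 − (-14) = 18.
Area = (26 × 18) / 2 = 234.

234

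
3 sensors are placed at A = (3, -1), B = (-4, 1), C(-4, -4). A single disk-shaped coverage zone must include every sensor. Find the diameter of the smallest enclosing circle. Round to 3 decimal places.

Side lengths²: AB² = 53, AC² = 58, BC² = 25.
Since AC² = 58 < 53 + 25 = 78, the triangle is acute, so the smallest enclosing circle is the circumcircle.
Circumcentre = (-13/14, -1.5), r² = 1537/98.
Diameter = 2r = 2√(1537/98) ≈ 7.921.

7.921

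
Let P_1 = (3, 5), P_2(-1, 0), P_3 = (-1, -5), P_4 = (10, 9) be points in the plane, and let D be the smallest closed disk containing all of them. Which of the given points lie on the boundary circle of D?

The farthest pair is P_3–P_4 with squared distance 317. The circle on this segment as diameter has centre (4.5, 2) and r² = 317/4 = 79.25.
Check P_1: distance² to centre = 11.25 ≤ 79.25, so it lies inside.
All remaining points lie in this disk, and no smaller disk contains both endpoints, so this is the minimum enclosing circle.
The points at distance exactly r from the centre are P_3, P_4 — 2 points.

P_3, P_4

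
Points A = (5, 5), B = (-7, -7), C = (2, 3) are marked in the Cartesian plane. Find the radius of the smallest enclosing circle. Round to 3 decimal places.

Side lengths²: AB² = 288, AC² = 13, BC² = 181.
Since AB² = 288 ≥ 181 + 13 = 194, the angle opposite AB is not acute, so the smallest enclosing circle has AB as diameter.
Centre = midpoint of AB = (-1, -1), r² = 288/4 = 72.
r = √72 ≈ 8.485.

8.485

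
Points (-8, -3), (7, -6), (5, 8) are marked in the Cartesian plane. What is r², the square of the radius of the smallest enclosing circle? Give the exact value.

47125/578

Call the three points A, B, C in the order given.
Side lengths²: AB² = 234, AC² = 290, BC² = 200.
Since AC² = 290 < 234 + 200 = 434, the triangle is acute, so the smallest enclosing circle is the circumcircle.
Circumcentre = (15/34, 7/34), r² = 47125/578.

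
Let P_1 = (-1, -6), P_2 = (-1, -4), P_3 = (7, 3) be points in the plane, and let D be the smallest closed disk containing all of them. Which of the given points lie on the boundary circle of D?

P_1, P_3

Side lengths²: P_1P_2² = 4, P_1P_3² = 145, P_2P_3² = 113.
Since P_1P_3² = 145 ≥ 113 + 4 = 117, the angle opposite P_1P_3 is not acute, so the smallest enclosing circle has P_1P_3 as diameter.
Centre = midpoint of P_1P_3 = (3, -1.5), r² = 145/4 = 36.25.
The points at distance exactly r from the centre are P_1, P_3 — 2 points.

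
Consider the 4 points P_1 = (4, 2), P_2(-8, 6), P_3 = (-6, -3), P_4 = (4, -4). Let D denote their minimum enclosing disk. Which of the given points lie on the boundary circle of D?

By Welzl's lemma the MEC is supported by two points (diametrically opposite) or three points (on a circumcircle).
The farthest pair is P_2–P_4 with squared distance 244. The circle on this segment as diameter has centre (-2, 1) and r² = 244/4 = 61.
Check P_1: distance² to centre = 37 ≤ 61, so it lies inside.
All remaining points lie in this disk, and no smaller disk contains both endpoints, so this is the minimum enclosing circle.
The points at distance exactly r from the centre are P_2, P_4 — 2 points.

P_2, P_4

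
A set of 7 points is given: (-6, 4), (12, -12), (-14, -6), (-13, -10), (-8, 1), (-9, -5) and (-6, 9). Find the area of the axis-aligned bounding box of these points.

546

x ranges over [-14, 12], width 26.
y ranges over [-12, 9], height 21.
Area = 26 × 21 = 546.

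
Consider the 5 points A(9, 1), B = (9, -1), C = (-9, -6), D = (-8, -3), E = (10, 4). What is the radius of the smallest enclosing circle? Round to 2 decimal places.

10.74

The farthest pair is C–E with squared distance 461. The circle on this segment as diameter has centre (0.5, -1) and r² = 461/4 = 115.25.
Check A: distance² to centre = 76.25 ≤ 115.25, so it lies inside.
All remaining points lie in this disk, and no smaller disk contains both endpoints, so this is the minimum enclosing circle.
r = √(115.25) ≈ 10.74.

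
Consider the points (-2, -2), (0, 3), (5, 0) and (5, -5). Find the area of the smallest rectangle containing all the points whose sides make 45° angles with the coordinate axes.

58.5

In coordinates u = x + y, v = x − y the rectangle is axis-aligned; the map (x,y)→(u,v) scales areas by 2.
u-values: -4, 3, 5, 0; range = 5 − (-4) = 9.
v-values: 0, -3, 5, 10; range = 10 − (-3) = 13.
Area = (9 × 13) / 2 = 58.5.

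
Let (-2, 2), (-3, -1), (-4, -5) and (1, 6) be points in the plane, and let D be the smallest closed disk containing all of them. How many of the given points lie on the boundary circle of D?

By Welzl's lemma the MEC is supported by two points (diametrically opposite) or three points (on a circumcircle).
The farthest pair is (-4, -5)–(1, 6) with squared distance 146. The circle on this segment as diameter has centre (-1.5, 0.5) and r² = 146/4 = 36.5.
Check (-2, 2): distance² to centre = 2.5 ≤ 36.5, so it lies inside.
All remaining points lie in this disk, and no smaller disk contains both endpoints, so this is the minimum enclosing circle.
The points at distance exactly r from the centre are (-4, -5), (1, 6) — 2 points.

2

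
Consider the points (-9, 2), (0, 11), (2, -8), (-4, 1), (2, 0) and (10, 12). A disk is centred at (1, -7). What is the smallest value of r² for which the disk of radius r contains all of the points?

The required radius is the distance from (1, -7) to the farthest point.
Squared distances: 181, 325, 2, 89, 50, 442.
Maximum is 442, attained at (10, 12).

442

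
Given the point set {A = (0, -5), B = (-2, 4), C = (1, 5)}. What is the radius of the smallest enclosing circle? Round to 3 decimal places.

Side lengths²: AB² = 85, AC² = 101, BC² = 10.
Since AC² = 101 ≥ 85 + 10 = 95, the angle opposite AC is not acute, so the smallest enclosing circle has AC as diameter.
Centre = midpoint of AC = (0.5, 0), r² = 101/4 = 25.25.
r = √(25.25) ≈ 5.025.

5.025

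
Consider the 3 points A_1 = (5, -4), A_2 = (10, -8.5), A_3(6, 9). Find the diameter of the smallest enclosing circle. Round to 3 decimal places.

17.951

Side lengths²: A_1A_2² = 45.25, A_1A_3² = 170, A_2A_3² = 322.25.
Since A_2A_3² = 322.25 ≥ 170 + 45.25 = 215.25, the angle opposite A_2A_3 is not acute, so the smallest enclosing circle has A_2A_3 as diameter.
Centre = midpoint of A_2A_3 = (8, 0.25), r² = 322.25/4 = 80.5625.
Diameter = 2r = 2√(80.5625) ≈ 17.951.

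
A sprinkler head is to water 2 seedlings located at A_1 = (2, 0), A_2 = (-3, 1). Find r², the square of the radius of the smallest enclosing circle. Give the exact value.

The smallest circle enclosing two points has them as diameter endpoints.
Centre = midpoint = (-0.5, 0.5); r² = |A_1A_2|²/4 = 26/4 = 6.5.

6.5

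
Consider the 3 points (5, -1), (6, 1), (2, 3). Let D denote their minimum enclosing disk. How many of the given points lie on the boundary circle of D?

3

Call the three points A, B, C in the order given.
Side lengths²: AB² = 5, AC² = 25, BC² = 20.
Since AC² = 25 ≥ 20 + 5 = 25, the angle opposite AC is not acute, so the smallest enclosing circle has AC as diameter.
Centre = midpoint of AC = (3.5, 1), r² = 25/4 = 6.25.
The points at distance exactly r from the centre are (5, -1), (6, 1), (2, 3) — 3 points.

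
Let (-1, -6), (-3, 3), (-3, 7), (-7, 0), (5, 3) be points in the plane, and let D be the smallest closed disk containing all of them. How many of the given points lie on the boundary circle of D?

The minimum enclosing circle of a finite set is fixed by two of the points (as a diameter) or three (as a circumcircle).
The minimum enclosing circle is determined by three boundary points: (-1, -6), (-3, 7), (5, 3).
Their circumcentre is (-1.1875, 0.625) with r² = 43.92578125.
The farthest remaining point (-7, 0) is at distance² 34.17578125 ≤ 43.92578125.
The points at distance exactly r from the centre are (-1, -6), (-3, 7), (5, 3) — 3 points.

3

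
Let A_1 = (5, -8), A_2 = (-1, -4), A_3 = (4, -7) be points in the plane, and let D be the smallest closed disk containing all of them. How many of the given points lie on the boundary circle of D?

Side lengths²: A_1A_2² = 52, A_1A_3² = 2, A_2A_3² = 34.
Since A_1A_2² = 52 ≥ 34 + 2 = 36, the angle opposite A_1A_2 is not acute, so the smallest enclosing circle has A_1A_2 as diameter.
Centre = midpoint of A_1A_2 = (2, -6), r² = 52/4 = 13.
The points at distance exactly r from the centre are A_1, A_2 — 2 points.

2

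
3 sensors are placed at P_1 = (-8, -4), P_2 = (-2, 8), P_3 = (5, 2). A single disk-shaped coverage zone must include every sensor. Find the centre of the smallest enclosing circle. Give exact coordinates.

(-2.25, 0.625)

Side lengths²: P_1P_2² = 180, P_1P_3² = 205, P_2P_3² = 85.
Since P_1P_3² = 205 < 180 + 85 = 265, the triangle is acute, so the smallest enclosing circle is the circumcircle.
Circumcentre = (-2.25, 0.625), r² = 54.453125.
Centre = (-2.25, 0.625).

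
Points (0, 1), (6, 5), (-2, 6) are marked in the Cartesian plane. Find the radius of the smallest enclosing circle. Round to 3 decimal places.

4.119

Call the three points A, B, C in the order given.
Side lengths²: AB² = 52, AC² = 29, BC² = 65.
Since BC² = 65 < 52 + 29 = 81, the triangle is acute, so the smallest enclosing circle is the circumcircle.
Circumcentre = (36/19, 177/38), r² = 24505/1444.
r = √(24505/1444) ≈ 4.119.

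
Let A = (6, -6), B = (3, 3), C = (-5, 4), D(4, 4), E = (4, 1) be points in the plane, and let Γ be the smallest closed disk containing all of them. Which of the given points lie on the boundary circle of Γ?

A, C

The minimum enclosing circle of a finite set is fixed by two of the points (as a diameter) or three (as a circumcircle).
The farthest pair is A–C with squared distance 221. The circle on this segment as diameter has centre (0.5, -1) and r² = 221/4 = 55.25.
Check B: distance² to centre = 22.25 ≤ 55.25, so it lies inside.
All remaining points lie in this disk, and no smaller disk contains both endpoints, so this is the minimum enclosing circle.
The points at distance exactly r from the centre are A, C — 2 points.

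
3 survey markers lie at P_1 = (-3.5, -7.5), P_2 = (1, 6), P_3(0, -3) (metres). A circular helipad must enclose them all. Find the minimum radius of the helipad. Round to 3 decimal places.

7.115

Side lengths²: P_1P_2² = 202.5, P_1P_3² = 32.5, P_2P_3² = 82.
Since P_1P_2² = 202.5 ≥ 82 + 32.5 = 114.5, the angle opposite P_1P_2 is not acute, so the smallest enclosing circle has P_1P_2 as diameter.
Centre = midpoint of P_1P_2 = (-1.25, -0.75), r² = 202.5/4 = 50.625.
r = √(50.625) ≈ 7.115.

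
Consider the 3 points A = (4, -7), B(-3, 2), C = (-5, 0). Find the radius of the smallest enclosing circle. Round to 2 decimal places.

5.75

Side lengths²: AB² = 130, AC² = 130, BC² = 8.
Since AC² = 130 < 130 + 8 = 138, the triangle is acute, so the smallest enclosing circle is the circumcircle.
Circumcentre = (-0.0625, -2.9375), r² = 33.0078125.
r = √(33.0078125) ≈ 5.75.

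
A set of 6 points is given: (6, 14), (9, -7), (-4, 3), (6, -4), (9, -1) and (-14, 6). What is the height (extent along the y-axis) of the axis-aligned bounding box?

21

max y = 14, min y = -7, so height = 21.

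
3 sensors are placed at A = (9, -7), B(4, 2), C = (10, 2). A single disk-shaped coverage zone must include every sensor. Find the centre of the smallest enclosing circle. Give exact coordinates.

(7, -20/9)

Side lengths²: AB² = 106, AC² = 82, BC² = 36.
Since AB² = 106 < 82 + 36 = 118, the triangle is acute, so the smallest enclosing circle is the circumcircle.
Circumcentre = (7, -20/9), r² = 2173/81.
Centre = (7, -20/9).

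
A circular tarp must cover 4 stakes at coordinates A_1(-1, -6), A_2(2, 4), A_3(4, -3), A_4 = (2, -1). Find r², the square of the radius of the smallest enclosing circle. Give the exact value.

The minimum enclosing circle of a finite set is fixed by two of the points (as a diameter) or three (as a circumcircle).
The farthest pair is A_1–A_2 with squared distance 109. The circle on this segment as diameter has centre (0.5, -1) and r² = 109/4 = 27.25.
Check A_3: distance² to centre = 16.25 ≤ 27.25, so it lies inside.
All remaining points lie in this disk, and no smaller disk contains both endpoints, so this is the minimum enclosing circle.

27.25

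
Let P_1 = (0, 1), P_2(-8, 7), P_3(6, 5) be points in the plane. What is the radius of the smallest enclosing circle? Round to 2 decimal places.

7.07

Side lengths²: P_1P_2² = 100, P_1P_3² = 52, P_2P_3² = 200.
Since P_2P_3² = 200 ≥ 100 + 52 = 152, the angle opposite P_2P_3 is not acute, so the smallest enclosing circle has P_2P_3 as diameter.
Centre = midpoint of P_2P_3 = (-1, 6), r² = 200/4 = 50.
r = √50 ≈ 7.07.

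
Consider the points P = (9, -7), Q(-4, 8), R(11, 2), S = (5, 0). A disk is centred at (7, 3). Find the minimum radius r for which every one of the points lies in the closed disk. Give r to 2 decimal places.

The required radius is the distance from (7, 3) to the farthest point.
Squared distances: 104, 146, 17, 13.
Maximum is 146, attained at Q.
r = √146 ≈ 12.08.

12.08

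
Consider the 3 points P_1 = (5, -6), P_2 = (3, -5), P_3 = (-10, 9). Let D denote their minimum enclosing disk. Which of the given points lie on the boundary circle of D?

P_1, P_3

Side lengths²: P_1P_2² = 5, P_1P_3² = 450, P_2P_3² = 365.
Since P_1P_3² = 450 ≥ 365 + 5 = 370, the angle opposite P_1P_3 is not acute, so the smallest enclosing circle has P_1P_3 as diameter.
Centre = midpoint of P_1P_3 = (-2.5, 1.5), r² = 450/4 = 112.5.
The points at distance exactly r from the centre are P_1, P_3 — 2 points.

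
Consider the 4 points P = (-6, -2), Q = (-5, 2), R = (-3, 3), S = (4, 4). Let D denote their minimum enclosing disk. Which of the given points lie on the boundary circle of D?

P, S

By Welzl's lemma the MEC is supported by two points (diametrically opposite) or three points (on a circumcircle).
The farthest pair is P–S with squared distance 136. The circle on this segment as diameter has centre (-1, 1) and r² = 136/4 = 34.
Check Q: distance² to centre = 17 ≤ 34, so it lies inside.
All remaining points lie in this disk, and no smaller disk contains both endpoints, so this is the minimum enclosing circle.
The points at distance exactly r from the centre are P, S — 2 points.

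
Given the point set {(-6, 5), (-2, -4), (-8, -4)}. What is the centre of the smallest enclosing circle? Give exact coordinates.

(-5, 1/18)

Call the three points A, B, C in the order given.
Side lengths²: AB² = 97, AC² = 85, BC² = 36.
Since AB² = 97 < 85 + 36 = 121, the triangle is acute, so the smallest enclosing circle is the circumcircle.
Circumcentre = (-5, 1/18), r² = 8245/324.
Centre = (-5, 1/18).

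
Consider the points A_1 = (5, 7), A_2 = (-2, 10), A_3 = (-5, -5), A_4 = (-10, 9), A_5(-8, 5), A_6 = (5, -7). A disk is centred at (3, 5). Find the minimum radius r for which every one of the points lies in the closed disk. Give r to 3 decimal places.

13.601

The required radius is the distance from (3, 5) to the farthest point.
Squared distances: 8, 50, 164, 185, 121, 148.
Maximum is 185, attained at A_4.
r = √185 ≈ 13.601.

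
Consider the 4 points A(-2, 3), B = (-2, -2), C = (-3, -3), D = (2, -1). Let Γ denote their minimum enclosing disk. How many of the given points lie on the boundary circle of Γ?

A smallest enclosing disk is always determined by at most three of the input points on its boundary.
The minimum enclosing circle is determined by three boundary points: A, C, D.
Their circumcentre is (-17/14, -3/14) with r² = 1073/98.
The farthest remaining point B is at distance² 373/98 ≤ 1073/98.
The points at distance exactly r from the centre are A, C, D — 3 points.

3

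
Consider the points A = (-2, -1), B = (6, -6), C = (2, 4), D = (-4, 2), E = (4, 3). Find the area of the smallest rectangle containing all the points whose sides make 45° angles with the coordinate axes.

In coordinates u = x + y, v = x − y the rectangle is axis-aligned; the map (x,y)→(u,v) scales areas by 2.
u-values: -3, 0, 6, -2, 7; range = 7 − (-3) = 10.
v-values: -1, 12, -2, -6, 1; range = 12 − (-6) = 18.
Area = (10 × 18) / 2 = 90.

90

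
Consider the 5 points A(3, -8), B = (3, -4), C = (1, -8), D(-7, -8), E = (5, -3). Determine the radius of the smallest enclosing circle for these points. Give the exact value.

6.5

The minimum enclosing circle of a finite set is fixed by two of the points (as a diameter) or three (as a circumcircle).
The farthest pair is D–E with squared distance 169. The circle on this segment as diameter has centre (-1, -5.5) and r² = 169/4 = 42.25.
Check A: distance² to centre = 22.25 ≤ 42.25, so it lies inside.
All remaining points lie in this disk, and no smaller disk contains both endpoints, so this is the minimum enclosing circle.
r = √(42.25) = 6.5.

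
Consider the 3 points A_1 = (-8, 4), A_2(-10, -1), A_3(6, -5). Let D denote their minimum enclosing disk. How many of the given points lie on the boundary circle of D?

3

Side lengths²: A_1A_2² = 29, A_1A_3² = 277, A_2A_3² = 272.
Since A_1A_3² = 277 < 272 + 29 = 301, the triangle is acute, so the smallest enclosing circle is the circumcircle.
Circumcentre = (-71/44, -16/11), r² = 136561/1936.
The points at distance exactly r from the centre are A_1, A_2, A_3 — 3 points.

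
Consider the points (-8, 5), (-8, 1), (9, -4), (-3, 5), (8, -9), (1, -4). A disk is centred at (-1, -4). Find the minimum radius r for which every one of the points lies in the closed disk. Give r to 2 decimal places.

11.40

The required radius is the distance from (-1, -4) to the farthest point.
Squared distances: 130, 74, 100, 85, 106, 4.
Maximum is 130, attained at (-8, 5).
r = √130 ≈ 11.40.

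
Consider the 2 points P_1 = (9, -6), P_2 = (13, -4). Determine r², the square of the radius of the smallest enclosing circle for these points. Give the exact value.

5

The smallest circle enclosing two points has them as diameter endpoints.
Centre = midpoint = (11, -5); r² = |P_1P_2|²/4 = 20/4 = 5.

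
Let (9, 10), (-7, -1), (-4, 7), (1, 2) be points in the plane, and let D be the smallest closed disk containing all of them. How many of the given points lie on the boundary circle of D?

2

By Welzl's lemma the MEC is supported by two points (diametrically opposite) or three points (on a circumcircle).
The farthest pair is (9, 10)–(-7, -1) with squared distance 377. The circle on this segment as diameter has centre (1, 4.5) and r² = 377/4 = 94.25.
Check (-4, 7): distance² to centre = 31.25 ≤ 94.25, so it lies inside.
All remaining points lie in this disk, and no smaller disk contains both endpoints, so this is the minimum enclosing circle.
The points at distance exactly r from the centre are (9, 10), (-7, -1) — 2 points.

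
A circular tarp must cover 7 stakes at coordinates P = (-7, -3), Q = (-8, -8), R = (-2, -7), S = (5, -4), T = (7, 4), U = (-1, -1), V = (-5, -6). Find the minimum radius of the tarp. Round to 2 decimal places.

9.60

By Welzl's lemma the MEC is supported by two points (diametrically opposite) or three points (on a circumcircle).
The farthest pair is Q–T with squared distance 369. The circle on this segment as diameter has centre (-0.5, -2) and r² = 369/4 = 92.25.
Check P: distance² to centre = 43.25 ≤ 92.25, so it lies inside.
All remaining points lie in this disk, and no smaller disk contains both endpoints, so this is the minimum enclosing circle.
r = √(92.25) ≈ 9.60.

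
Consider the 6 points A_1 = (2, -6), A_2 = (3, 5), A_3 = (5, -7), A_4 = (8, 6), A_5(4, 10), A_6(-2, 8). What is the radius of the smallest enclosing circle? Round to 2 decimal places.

8.57

By Welzl's lemma the MEC is supported by two points (diametrically opposite) or three points (on a circumcircle).
The minimum enclosing circle is determined by three boundary points: A_3, A_5, A_6.
Their circumcentre is (183/52, 75/52) with r² = 99325/1352.
The farthest remaining point A_1 is at distance² 78005/1352 ≤ 99325/1352.
r = √(99325/1352) ≈ 8.57.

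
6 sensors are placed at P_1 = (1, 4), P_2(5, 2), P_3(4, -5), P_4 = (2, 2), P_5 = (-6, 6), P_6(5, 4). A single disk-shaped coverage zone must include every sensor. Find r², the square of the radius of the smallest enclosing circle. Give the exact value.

A smallest enclosing disk is always determined by at most three of the input points on its boundary.
The farthest pair is P_3–P_5 with squared distance 221. The circle on this segment as diameter has centre (-1, 0.5) and r² = 221/4 = 55.25.
Check P_1: distance² to centre = 16.25 ≤ 55.25, so it lies inside.
All remaining points lie in this disk, and no smaller disk contains both endpoints, so this is the minimum enclosing circle.

55.25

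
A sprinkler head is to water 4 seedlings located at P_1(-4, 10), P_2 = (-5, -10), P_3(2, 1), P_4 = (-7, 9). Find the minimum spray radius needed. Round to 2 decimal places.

A smallest enclosing disk is always determined by at most three of the input points on its boundary.
The farthest pair is P_1–P_2 with squared distance 401. The circle on this segment as diameter has centre (-4.5, 0) and r² = 401/4 = 100.25.
Check P_3: distance² to centre = 43.25 ≤ 100.25, so it lies inside.
All remaining points lie in this disk, and no smaller disk contains both endpoints, so this is the minimum enclosing circle.
r = √(100.25) ≈ 10.01.

10.01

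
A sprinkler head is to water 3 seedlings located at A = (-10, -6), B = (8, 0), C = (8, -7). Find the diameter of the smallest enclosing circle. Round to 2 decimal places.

Side lengths²: AB² = 360, AC² = 325, BC² = 49.
Since AB² = 360 < 325 + 49 = 374, the triangle is acute, so the smallest enclosing circle is the circumcircle.
Circumcentre = (-5/6, -3.5), r² = 1625/18.
Diameter = 2r = 2√(1625/18) ≈ 19.00.

19.00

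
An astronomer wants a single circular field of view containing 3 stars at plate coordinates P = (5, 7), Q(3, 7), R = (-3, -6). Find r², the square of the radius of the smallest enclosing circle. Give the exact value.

Side lengths²: PQ² = 4, PR² = 233, QR² = 205.
Since PR² = 233 ≥ 205 + 4 = 209, the angle opposite PR is not acute, so the smallest enclosing circle has PR as diameter.
Centre = midpoint of PR = (1, 0.5), r² = 233/4 = 58.25.

58.25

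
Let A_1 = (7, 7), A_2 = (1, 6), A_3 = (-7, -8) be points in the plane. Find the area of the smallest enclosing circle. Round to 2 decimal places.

Side lengths²: A_1A_2² = 37, A_1A_3² = 421, A_2A_3² = 260.
Since A_1A_3² = 421 ≥ 260 + 37 = 297, the angle opposite A_1A_3 is not acute, so the smallest enclosing circle has A_1A_3 as diameter.
Centre = midpoint of A_1A_3 = (0, -0.5), r² = 421/4 = 105.25.
Area = π·r² = π·105.25 ≈ 330.65.

330.65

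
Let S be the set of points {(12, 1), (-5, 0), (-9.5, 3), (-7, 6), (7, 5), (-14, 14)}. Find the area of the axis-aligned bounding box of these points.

364

x ranges over [-14, 12], width 26.
y ranges over [0, 14], height 14.
Area = 26 × 14 = 364.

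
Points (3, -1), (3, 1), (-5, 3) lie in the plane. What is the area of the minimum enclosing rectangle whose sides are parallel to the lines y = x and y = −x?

36

In coordinates u = x + y, v = x − y the rectangle is axis-aligned; the map (x,y)→(u,v) scales areas by 2.
u-values: 2, 4, -2; range = 4 − (-2) = 6.
v-values: 4, 2, -8; range = 4 − (-8) = 12.
Area = (6 × 12) / 2 = 36.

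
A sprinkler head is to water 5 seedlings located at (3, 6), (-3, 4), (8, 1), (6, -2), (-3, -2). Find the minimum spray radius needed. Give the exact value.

The minimum enclosing circle is determined by three boundary points: (-3, 4), (8, 1), (-3, -2).
Their circumcentre is (23/11, 1) with r² = 4225/121.
The farthest remaining point (3, 6) is at distance² 3125/121 ≤ 4225/121.
r = √(4225/121) = 65/11.

65/11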